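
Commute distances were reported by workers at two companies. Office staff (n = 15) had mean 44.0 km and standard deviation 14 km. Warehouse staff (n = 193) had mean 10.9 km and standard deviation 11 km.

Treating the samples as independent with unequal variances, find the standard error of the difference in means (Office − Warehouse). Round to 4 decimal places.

Standard errors of each mean: 14/√15 = 3.6148 and 11/√193 = 0.7918.
SE(x̄₁ − x̄₂) = √(3.6148² + 0.7918²) = 3.7005 for independent samples with unequal variances.

3.7005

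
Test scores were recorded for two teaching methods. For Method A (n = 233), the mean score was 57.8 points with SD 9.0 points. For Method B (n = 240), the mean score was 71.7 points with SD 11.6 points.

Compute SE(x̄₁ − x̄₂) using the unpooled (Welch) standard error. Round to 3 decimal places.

Standard errors of each mean: 9.0/√233 = 0.5896 and 11.6/√240 = 0.7488.
SE(x̄₁ − x̄₂) = √(0.5896² + 0.7488²) = 0.9531 for independent samples with unequal variances.

0.953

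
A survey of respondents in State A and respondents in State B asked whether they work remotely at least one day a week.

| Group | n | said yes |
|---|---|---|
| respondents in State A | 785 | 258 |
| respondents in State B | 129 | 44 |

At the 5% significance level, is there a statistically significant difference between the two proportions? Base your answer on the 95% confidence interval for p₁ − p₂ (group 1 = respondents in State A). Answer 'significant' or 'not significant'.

not significant

Sample proportions: 258/785 = 0.3287, 44/129 = 0.3411.
Each SE is √(p̂(1−p̂)/n): √(0.3287·0.6713/785) = 0.01677 and √(0.3411·0.6589/129) = 0.04174.
SE(p̂₁ − p̂₂) = √(SE₁² + SE₂²) = √(0.0002812329 + 0.0017422276) = 0.04498, since the two samples are independent.
At 95% confidence z* = 1.960; margin = 1.960 × 0.04498 = 0.08816.
The difference is 0.3287 − 0.3411 = -0.0124, so the interval is -0.0124 ± 0.08816 = (-0.10056, 0.07576).
The interval (-0.10056, 0.07576) contains 0, so the difference is not significant.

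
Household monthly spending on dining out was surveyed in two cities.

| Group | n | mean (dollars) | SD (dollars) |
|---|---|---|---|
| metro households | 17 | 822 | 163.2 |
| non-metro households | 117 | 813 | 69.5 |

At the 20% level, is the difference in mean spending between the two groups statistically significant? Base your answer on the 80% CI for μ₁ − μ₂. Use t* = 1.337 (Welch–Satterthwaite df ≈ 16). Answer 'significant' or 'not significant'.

not significant

Per-group SEs: s₁/√n₁ = 163.2/√17 = 39.5818, s₂/√n₂ = 69.5/√117 = 6.4253.
Unpooled SE of the difference: √(1566.71889124 + 41.28448009) = 40.0999.
Margin of error = t* · SE = 1.337 × 40.0999 = 53.6136.
x̄₁ − x̄₂ = 822 − 813 = 9.0000.
CI: 9.0000 ± 53.6136 = (-44.6136, 62.6136).
The interval (-44.6136, 62.6136) contains 0, so the difference is not significant.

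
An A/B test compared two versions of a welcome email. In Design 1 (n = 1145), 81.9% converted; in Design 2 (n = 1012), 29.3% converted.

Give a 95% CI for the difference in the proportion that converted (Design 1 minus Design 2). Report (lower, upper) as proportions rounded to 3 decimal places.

(0.490, 0.562)

SE₁ = √(p̂₁(1−p̂₁)/n₁) = √(0.8190·0.1810/1145) = 0.01138; SE₂ = √(0.2930·0.7070/1012) = 0.01431.
Independent samples: SE of the difference = √(SE₁² + SE₂²) = √(0.0001295044 + 0.0002047761) = 0.01828.
z* for 95% confidence is 1.960, so the margin of error is 1.960 × 0.01828 = 0.03583.
Point estimate p̂₁ − p̂₂ = 0.8190 − 0.2930 = 0.5260.
0.5260 ± 0.03583 → (0.490, 0.562).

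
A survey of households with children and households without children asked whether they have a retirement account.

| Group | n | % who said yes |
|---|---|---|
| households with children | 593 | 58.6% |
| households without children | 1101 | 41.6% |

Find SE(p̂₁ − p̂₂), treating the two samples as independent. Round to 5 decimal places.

The two standard errors are √(0.5860×0.4140/593) = 0.02023 and √(0.4160×0.5840/1101) = 0.01485.
Because the samples are independent, SE_diff = √(0.02023² + 0.01485²) = 0.02510.

0.02510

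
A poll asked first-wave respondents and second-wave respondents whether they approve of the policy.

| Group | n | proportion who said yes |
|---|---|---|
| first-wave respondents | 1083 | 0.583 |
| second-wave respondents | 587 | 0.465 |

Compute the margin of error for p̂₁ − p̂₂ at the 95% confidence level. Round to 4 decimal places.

The two standard errors are √(0.5830×0.4170/1083) = 0.01498 and √(0.4650×0.5350/587) = 0.02059.
Because the samples are independent, SE_diff = √(0.01498² + 0.02059²) = 0.02546.
Using z* = 1.960 for 95%, ME = 1.960 × 0.02546 = 0.04990.

0.0499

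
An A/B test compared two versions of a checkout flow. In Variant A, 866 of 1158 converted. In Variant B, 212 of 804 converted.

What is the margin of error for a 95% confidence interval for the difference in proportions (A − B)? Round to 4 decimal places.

0.0394

p̂₁ = 866/1158 = 0.7478 and p̂₂ = 212/804 = 0.2637.
SE₁ = √(p̂₁(1−p̂₁)/n₁) = √(0.7478·0.2522/1158) = 0.01276; SE₂ = √(0.2637·0.7363/804) = 0.01554.
Independent samples: SE of the difference = √(SE₁² + SE₂²) = √(0.0001628176 + 0.0002414916) = 0.02011.
z* for 95% confidence is 1.960, so the margin of error is 1.960 × 0.02011 = 0.03942.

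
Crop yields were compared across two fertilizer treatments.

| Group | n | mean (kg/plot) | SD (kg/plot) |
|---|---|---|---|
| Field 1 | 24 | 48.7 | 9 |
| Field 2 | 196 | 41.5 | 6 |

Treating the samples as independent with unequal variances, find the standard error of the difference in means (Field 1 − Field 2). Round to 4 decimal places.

1.8864

SE₁ = s₁/√n₁ = 9/√24 = 1.8371; SE₂ = 6/√196 = 0.4286.
Independent samples, unequal variances: SE_diff = √(SE₁² + SE₂²) = √(3.37493641 + 0.18369796) = 1.8864.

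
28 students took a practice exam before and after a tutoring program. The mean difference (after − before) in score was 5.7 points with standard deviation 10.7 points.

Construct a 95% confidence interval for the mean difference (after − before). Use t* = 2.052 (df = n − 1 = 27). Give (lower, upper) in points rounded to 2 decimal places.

(1.55, 9.85)

This is a matched-pairs design, so SE = s_d/√n = 10.7/√28 = 2.0221.
Margin = 2.052 × 2.0221 = 4.1493; the interval is 5.7 ± 4.1493 = (1.55, 9.85).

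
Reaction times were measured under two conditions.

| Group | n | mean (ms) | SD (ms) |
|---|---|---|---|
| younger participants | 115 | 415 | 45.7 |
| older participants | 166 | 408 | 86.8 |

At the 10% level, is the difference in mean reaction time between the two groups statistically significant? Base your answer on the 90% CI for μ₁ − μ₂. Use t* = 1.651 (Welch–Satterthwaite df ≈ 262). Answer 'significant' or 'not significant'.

not significant

Standard errors of each mean: 45.7/√115 = 4.2615 and 86.8/√166 = 6.7370.
SE(x̄₁ − x̄₂) = √(4.2615² + 6.7370²) = 7.9717 for independent samples with unequal variances.
With t* = 1.651, the margin is 1.651 × 7.9717 = 13.1613.
x̄₁ − x̄₂ = 415 − 408 = 7.0000; the interval is 7.0000 ± 13.1613 = (-6.1613, 20.1613).
The interval (-6.1613, 20.1613) contains 0, so the difference is not significant.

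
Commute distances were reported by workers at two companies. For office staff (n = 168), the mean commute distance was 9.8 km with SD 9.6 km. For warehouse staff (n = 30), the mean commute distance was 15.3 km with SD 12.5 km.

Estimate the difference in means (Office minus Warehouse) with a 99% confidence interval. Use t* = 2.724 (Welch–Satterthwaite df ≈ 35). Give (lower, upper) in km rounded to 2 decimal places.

Per-group SEs: s₁/√n₁ = 9.6/√168 = 0.7407, s₂/√n₂ = 12.5/√30 = 2.2822.
Unpooled SE of the difference: √(0.54863649 + 5.20843684) = 2.3994.
Margin of error = t* · SE = 2.724 × 2.3994 = 6.5360.
x̄₁ − x̄₂ = 9.8 − 15.3 = -5.5000.
CI: -5.5000 ± 6.5360 = (-12.04, 1.04).

(-12.04, 1.04)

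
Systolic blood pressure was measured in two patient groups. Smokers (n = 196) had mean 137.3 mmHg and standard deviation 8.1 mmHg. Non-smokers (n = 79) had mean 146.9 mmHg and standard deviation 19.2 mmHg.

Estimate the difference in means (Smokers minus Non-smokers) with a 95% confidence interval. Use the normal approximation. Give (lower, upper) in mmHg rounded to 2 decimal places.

Standard errors of each mean: 8.1/√196 = 0.5786 and 19.2/√79 = 2.1602.
SE(x̄₁ − x̄₂) = √(0.5786² + 2.1602²) = 2.2363 for independent samples with unequal variances.
With z* = 1.960, the margin is 1.960 × 2.2363 = 4.3831.
x̄₁ − x̄₂ = 137.3 − 146.9 = -9.6000; the interval is -9.6000 ± 4.3831 = (-13.98, -5.22).

(-13.98, -5.22)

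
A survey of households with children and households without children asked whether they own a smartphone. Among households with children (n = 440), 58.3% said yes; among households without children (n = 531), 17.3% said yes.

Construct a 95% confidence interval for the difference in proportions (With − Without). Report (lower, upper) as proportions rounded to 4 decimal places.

SE₁ = √(p̂₁(1−p̂₁)/n₁) = √(0.5830·0.4170/440) = 0.02351; SE₂ = √(0.1730·0.8270/531) = 0.01641.
Independent samples: SE of the difference = √(SE₁² + SE₂²) = √(0.0005527201 + 0.0002692881) = 0.02867.
z* for 95% confidence is 1.960, so the margin of error is 1.960 × 0.02867 = 0.05619.
Point estimate p̂₁ − p̂₂ = 0.5830 − 0.1730 = 0.4100.
0.4100 ± 0.05619 → (0.3538, 0.4662).

(0.3538, 0.4662)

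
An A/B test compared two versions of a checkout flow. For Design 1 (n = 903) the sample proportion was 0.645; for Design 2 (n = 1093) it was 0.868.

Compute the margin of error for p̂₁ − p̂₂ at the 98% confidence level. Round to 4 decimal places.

Each SE is √(p̂(1−p̂)/n): √(0.6450·0.3550/903) = 0.01592 and √(0.8680·0.1320/1093) = 0.01024.
SE(p̂₁ − p̂₂) = √(SE₁² + SE₂²) = √(0.0002534464 + 0.0001048576) = 0.01893, since the two samples are independent.
At 98% confidence z* = 2.326; margin = 2.326 × 0.01893 = 0.04403.

0.0440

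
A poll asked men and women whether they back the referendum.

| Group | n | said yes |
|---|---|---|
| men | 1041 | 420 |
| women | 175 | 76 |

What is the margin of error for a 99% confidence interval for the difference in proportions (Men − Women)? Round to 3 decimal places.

Sample proportions: 420/1041 = 0.4035, 76/175 = 0.4343.
Each SE is √(p̂(1−p̂)/n): √(0.4035·0.5965/1041) = 0.01521 and √(0.4343·0.5657/175) = 0.03747.
SE(p̂₁ − p̂₂) = √(SE₁² + SE₂²) = √(0.0002313441 + 0.0014040009) = 0.04044, since the two samples are independent.
At 99% confidence z* = 2.576; margin = 2.576 × 0.04044 = 0.10417.

0.104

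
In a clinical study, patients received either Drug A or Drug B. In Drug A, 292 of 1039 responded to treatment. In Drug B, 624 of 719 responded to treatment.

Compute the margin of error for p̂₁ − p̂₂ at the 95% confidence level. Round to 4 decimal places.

0.0369

p̂₁ = 292/1039 = 0.2810 and p̂₂ = 624/719 = 0.8679.
SE₁ = √(p̂₁(1−p̂₁)/n₁) = √(0.2810·0.7190/1039) = 0.01394; SE₂ = √(0.8679·0.1321/719) = 0.01263.
Independent samples: SE of the difference = √(SE₁² + SE₂²) = √(0.0001943236 + 0.0001595169) = 0.01881.
z* for 95% confidence is 1.960, so the margin of error is 1.960 × 0.01881 = 0.03687.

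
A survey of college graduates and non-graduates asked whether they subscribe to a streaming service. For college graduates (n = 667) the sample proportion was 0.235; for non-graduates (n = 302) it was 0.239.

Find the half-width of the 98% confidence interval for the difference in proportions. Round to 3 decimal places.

Each SE is √(p̂(1−p̂)/n): √(0.2350·0.7650/667) = 0.01642 and √(0.2390·0.7610/302) = 0.02454.
SE(p̂₁ − p̂₂) = √(SE₁² + SE₂²) = √(0.0002696164 + 0.0006022116) = 0.02953, since the two samples are independent.
At 98% confidence z* = 2.326; margin = 2.326 × 0.02953 = 0.06869.

0.069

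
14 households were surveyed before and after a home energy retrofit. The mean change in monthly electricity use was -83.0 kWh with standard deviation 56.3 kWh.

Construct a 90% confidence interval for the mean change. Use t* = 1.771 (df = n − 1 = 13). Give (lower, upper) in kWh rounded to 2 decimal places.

Paired design: SE = s_d/√n = 56.3/√14 = 15.0468.
t* = 1.771; margin of error = 1.771 × 15.0468 = 26.6479.
-83.0 ± 26.6479 → (-109.65, -56.35).

(-109.65, -56.35)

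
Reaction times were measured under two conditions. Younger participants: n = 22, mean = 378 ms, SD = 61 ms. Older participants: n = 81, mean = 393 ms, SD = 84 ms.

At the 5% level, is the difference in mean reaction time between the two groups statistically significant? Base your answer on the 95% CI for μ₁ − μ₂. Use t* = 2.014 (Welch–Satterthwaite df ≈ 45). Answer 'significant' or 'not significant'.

Standard errors of each mean: 61/√22 = 13.0052 and 84/√81 = 9.3333.
SE(x̄₁ − x̄₂) = √(13.0052² + 9.3333²) = 16.0077 for independent samples with unequal variances.
With t* = 2.014, the margin is 2.014 × 16.0077 = 32.2395.
x̄₁ − x̄₂ = 378 − 393 = -15.0000; the interval is -15.0000 ± 32.2395 = (-47.2395, 17.2395).
The interval (-47.2395, 17.2395) contains 0, so the difference is not significant.

not significant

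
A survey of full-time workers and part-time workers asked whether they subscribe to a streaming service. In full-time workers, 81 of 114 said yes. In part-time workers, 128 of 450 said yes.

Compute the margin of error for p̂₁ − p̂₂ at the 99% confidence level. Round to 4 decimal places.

p̂₁ = 81/114 = 0.7105 and p̂₂ = 128/450 = 0.2844.
SE₁ = √(p̂₁(1−p̂₁)/n₁) = √(0.7105·0.2895/114) = 0.04248; SE₂ = √(0.2844·0.7156/450) = 0.02127.
Independent samples: SE of the difference = √(SE₁² + SE₂²) = √(0.0018045504 + 0.0004524129) = 0.04751.
z* for 99% confidence is 2.576, so the margin of error is 2.576 × 0.04751 = 0.12239.

0.1224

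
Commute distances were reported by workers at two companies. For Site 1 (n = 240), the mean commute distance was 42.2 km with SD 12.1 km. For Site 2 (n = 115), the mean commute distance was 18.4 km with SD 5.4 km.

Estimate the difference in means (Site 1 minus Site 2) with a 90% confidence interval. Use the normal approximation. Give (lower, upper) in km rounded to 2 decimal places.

Per-group SEs: s₁/√n₁ = 12.1/√240 = 0.7811, s₂/√n₂ = 5.4/√115 = 0.5036.
Unpooled SE of the difference: √(0.61011721 + 0.25361296) = 0.9294.
Margin of error = z* · SE = 1.645 × 0.9294 = 1.5289.
x̄₁ − x̄₂ = 42.2 − 18.4 = 23.8000.
CI: 23.8000 ± 1.5289 = (22.27, 25.33).

(22.27, 25.33)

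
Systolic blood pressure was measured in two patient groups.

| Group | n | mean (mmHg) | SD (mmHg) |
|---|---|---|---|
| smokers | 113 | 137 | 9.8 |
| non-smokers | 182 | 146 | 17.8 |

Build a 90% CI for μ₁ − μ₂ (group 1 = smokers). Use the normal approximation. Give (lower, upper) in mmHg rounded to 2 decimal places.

(-11.65, -6.35)

SE₁ = s₁/√n₁ = 9.8/√113 = 0.9219; SE₂ = 17.8/√182 = 1.3194.
Independent samples, unequal variances: SE_diff = √(SE₁² + SE₂²) = √(0.84989961 + 1.74081636) = 1.6096.
z* = 1.645, so margin of error = 1.645 × 1.6096 = 2.6478.
Difference in means = 137 − 146 = -9.0000.
-9.0000 ± 2.6478 → (-11.65, -6.35).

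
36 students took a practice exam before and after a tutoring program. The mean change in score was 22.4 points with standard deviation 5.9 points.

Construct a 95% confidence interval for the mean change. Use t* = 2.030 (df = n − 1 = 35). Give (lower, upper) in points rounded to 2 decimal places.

(20.40, 24.40)

Paired design: SE = s_d/√n = 5.9/√36 = 0.9833.
t* = 2.030; margin of error = 2.030 × 0.9833 = 1.9961.
22.4 ± 1.9961 → (20.40, 24.40).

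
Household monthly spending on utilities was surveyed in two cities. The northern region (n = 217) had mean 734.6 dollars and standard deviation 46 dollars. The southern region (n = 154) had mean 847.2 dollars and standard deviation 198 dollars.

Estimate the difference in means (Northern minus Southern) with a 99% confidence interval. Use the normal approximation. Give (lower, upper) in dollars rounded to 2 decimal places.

(-154.48, -70.72)

Standard errors of each mean: 46/√217 = 3.1227 and 198/√154 = 15.9553.
SE(x̄₁ − x̄₂) = √(3.1227² + 15.9553²) = 16.2580 for independent samples with unequal variances.
With z* = 2.576, the margin is 2.576 × 16.2580 = 41.8806.
x̄₁ − x̄₂ = 734.6 − 847.2 = -112.6000; the interval is -112.6000 ± 41.8806 = (-154.48, -70.72).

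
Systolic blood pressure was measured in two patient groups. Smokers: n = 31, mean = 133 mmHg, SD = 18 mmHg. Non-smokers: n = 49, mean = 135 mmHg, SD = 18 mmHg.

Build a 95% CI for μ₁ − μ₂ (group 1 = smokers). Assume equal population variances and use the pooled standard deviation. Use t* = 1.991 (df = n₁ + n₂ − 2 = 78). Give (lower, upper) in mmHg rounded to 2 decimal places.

(-10.22, 6.22)

Pooled variance s_p² = [30·18² + 48·18²] / (31+49−2) = 324.0000, so s_p = 18.0000.
SE_diff = s_p·√(1/n₁ + 1/n₂) = 18.0000·√(1/31 + 1/49) = 4.1308.
t* = 1.991; margin = 1.991 × 4.1308 = 8.2244.
Difference = 133 − 135 = -2.0000.
-2.0000 ± 8.2244 → (-10.22, 6.22).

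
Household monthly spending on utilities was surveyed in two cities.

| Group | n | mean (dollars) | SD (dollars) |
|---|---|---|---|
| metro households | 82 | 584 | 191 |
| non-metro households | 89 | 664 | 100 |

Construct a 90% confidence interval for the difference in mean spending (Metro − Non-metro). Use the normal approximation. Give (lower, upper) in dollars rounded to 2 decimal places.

(-118.83, -41.17)

Standard errors of each mean: 191/√82 = 21.0924 and 100/√89 = 10.6000.
SE(x̄₁ − x̄₂) = √(21.0924² + 10.6000²) = 23.6061 for independent samples with unequal variances.
With z* = 1.645, the margin is 1.645 × 23.6061 = 38.8320.
x̄₁ − x̄₂ = 584 − 664 = -80.0000; the interval is -80.0000 ± 38.8320 = (-118.83, -41.17).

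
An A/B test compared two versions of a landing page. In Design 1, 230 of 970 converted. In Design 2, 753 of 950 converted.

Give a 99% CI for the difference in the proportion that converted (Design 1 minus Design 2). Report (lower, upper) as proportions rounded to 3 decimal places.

Sample proportions: 230/970 = 0.2371, 753/950 = 0.7926.
Each SE is √(p̂(1−p̂)/n): √(0.2371·0.7629/970) = 0.01366 and √(0.7926·0.2074/950) = 0.01315.
SE(p̂₁ − p̂₂) = √(SE₁² + SE₂²) = √(0.0001865956 + 0.0001729225) = 0.01896, since the two samples are independent.
At 99% confidence z* = 2.576; margin = 2.576 × 0.01896 = 0.04884.
The difference is 0.2371 − 0.7926 = -0.5555, so the interval is -0.5555 ± 0.04884 = (-0.604, -0.507).

(-0.604, -0.507)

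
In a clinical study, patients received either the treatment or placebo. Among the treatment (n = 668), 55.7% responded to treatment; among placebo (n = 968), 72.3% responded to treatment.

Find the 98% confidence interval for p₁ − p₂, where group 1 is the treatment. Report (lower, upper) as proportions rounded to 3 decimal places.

The two standard errors are √(0.5570×0.4430/668) = 0.01922 and √(0.7230×0.2770/968) = 0.01438.
Because the samples are independent, SE_diff = √(0.01922² + 0.01438²) = 0.02400.
Using z* = 2.326 for 98%, ME = 2.326 × 0.02400 = 0.05582.
p̂₁ − p̂₂ = -0.1660; interval -0.1660 ± 0.05582 gives (-0.222, -0.110).

(-0.222, -0.110)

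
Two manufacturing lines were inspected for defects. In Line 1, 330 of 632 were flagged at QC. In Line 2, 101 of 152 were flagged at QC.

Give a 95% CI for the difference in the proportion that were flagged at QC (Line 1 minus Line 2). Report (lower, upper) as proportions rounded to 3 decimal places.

First, p̂₁ = 330/632 = 0.5222; p̂₂ = 101/152 = 0.6645.
The two standard errors are √(0.5222×0.4778/632) = 0.01987 and √(0.6645×0.3355/152) = 0.03830.
Because the samples are independent, SE_diff = √(0.01987² + 0.03830²) = 0.04315.
Using z* = 1.960 for 95%, ME = 1.960 × 0.04315 = 0.08457.
p̂₁ − p̂₂ = -0.1423; interval -0.1423 ± 0.08457 gives (-0.227, -0.058).

(-0.227, -0.058)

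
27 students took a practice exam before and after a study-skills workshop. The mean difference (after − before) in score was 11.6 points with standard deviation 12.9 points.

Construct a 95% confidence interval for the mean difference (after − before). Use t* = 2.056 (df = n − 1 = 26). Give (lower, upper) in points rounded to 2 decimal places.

This is a matched-pairs design, so SE = s_d/√n = 12.9/√27 = 2.4826.
Margin = 2.056 × 2.4826 = 5.1042; the interval is 11.6 ± 5.1042 = (6.50, 16.70).

(6.50, 16.70)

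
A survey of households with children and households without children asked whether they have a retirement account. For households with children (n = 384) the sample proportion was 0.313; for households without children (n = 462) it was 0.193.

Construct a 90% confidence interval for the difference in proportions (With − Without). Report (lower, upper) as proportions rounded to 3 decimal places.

SE₁ = √(p̂₁(1−p̂₁)/n₁) = √(0.3130·0.6870/384) = 0.02366; SE₂ = √(0.1930·0.8070/462) = 0.01836.
Independent samples: SE of the difference = √(SE₁² + SE₂²) = √(0.0005597956 + 0.0003370896) = 0.02995.
z* for 90% confidence is 1.645, so the margin of error is 1.645 × 0.02995 = 0.04927.
Point estimate p̂₁ − p̂₂ = 0.3130 − 0.1930 = 0.1200.
0.1200 ± 0.04927 → (0.071, 0.169).

(0.071, 0.169)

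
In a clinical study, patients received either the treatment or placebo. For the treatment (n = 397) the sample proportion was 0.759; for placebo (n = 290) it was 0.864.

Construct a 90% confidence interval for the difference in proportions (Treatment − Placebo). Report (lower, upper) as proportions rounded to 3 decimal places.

(-0.153, -0.057)

The two standard errors are √(0.7590×0.2410/397) = 0.02147 and √(0.8640×0.1360/290) = 0.02013.
Because the samples are independent, SE_diff = √(0.02147² + 0.02013²) = 0.02943.
Using z* = 1.645 for 90%, ME = 1.645 × 0.02943 = 0.04841.
p̂₁ − p̂₂ = -0.1050; interval -0.1050 ± 0.04841 gives (-0.153, -0.057).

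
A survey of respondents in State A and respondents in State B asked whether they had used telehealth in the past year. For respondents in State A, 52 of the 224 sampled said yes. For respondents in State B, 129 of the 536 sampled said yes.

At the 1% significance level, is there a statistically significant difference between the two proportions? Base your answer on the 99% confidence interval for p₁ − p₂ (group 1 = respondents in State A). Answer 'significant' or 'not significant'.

First, p̂₁ = 52/224 = 0.2321; p̂₂ = 129/536 = 0.2407.
The two standard errors are √(0.2321×0.7679/224) = 0.02821 and √(0.2407×0.7593/536) = 0.01847.
Because the samples are independent, SE_diff = √(0.02821² + 0.01847²) = 0.03372.
Using z* = 2.576 for 99%, ME = 2.576 × 0.03372 = 0.08686.
p̂₁ − p̂₂ = -0.0086; interval -0.0086 ± 0.08686 gives (-0.09546, 0.07826).
The interval (-0.09546, 0.07826) contains 0, so the difference is not significant.

not significant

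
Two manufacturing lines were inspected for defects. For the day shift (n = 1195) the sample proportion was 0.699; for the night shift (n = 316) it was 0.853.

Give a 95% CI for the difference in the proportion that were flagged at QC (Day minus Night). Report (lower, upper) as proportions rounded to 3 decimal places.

Each SE is √(p̂(1−p̂)/n): √(0.6990·0.3010/1195) = 0.01327 and √(0.8530·0.1470/316) = 0.01992.
SE(p̂₁ − p̂₂) = √(SE₁² + SE₂²) = √(0.0001760929 + 0.0003968064) = 0.02394, since the two samples are independent.
At 95% confidence z* = 1.960; margin = 1.960 × 0.02394 = 0.04692.
The difference is 0.6990 − 0.8530 = -0.1540, so the interval is -0.1540 ± 0.04692 = (-0.201, -0.107).

(-0.201, -0.107)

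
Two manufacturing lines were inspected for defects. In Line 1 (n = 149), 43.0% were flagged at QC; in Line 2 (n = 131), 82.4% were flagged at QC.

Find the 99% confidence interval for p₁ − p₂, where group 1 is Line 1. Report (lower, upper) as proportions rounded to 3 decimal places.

(-0.529, -0.259)

Each SE is √(p̂(1−p̂)/n): √(0.4300·0.5700/149) = 0.04056 and √(0.8240·0.1760/131) = 0.03327.
SE(p̂₁ − p̂₂) = √(SE₁² + SE₂²) = √(0.0016451136 + 0.0011068929) = 0.05246, since the two samples are independent.
At 99% confidence z* = 2.576; margin = 2.576 × 0.05246 = 0.13514.
The difference is 0.4300 − 0.8240 = -0.3940, so the interval is -0.3940 ± 0.13514 = (-0.529, -0.259).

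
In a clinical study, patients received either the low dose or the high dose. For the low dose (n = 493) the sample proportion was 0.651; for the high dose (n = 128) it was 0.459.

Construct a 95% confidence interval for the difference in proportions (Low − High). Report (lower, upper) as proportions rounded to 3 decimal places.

(0.096, 0.288)

The two standard errors are √(0.6510×0.3490/493) = 0.02147 and √(0.4590×0.5410/128) = 0.04405.
Because the samples are independent, SE_diff = √(0.02147² + 0.04405²) = 0.04900.
Using z* = 1.960 for 95%, ME = 1.960 × 0.04900 = 0.09604.
p̂₁ − p̂₂ = 0.1920; interval 0.1920 ± 0.09604 gives (0.096, 0.288).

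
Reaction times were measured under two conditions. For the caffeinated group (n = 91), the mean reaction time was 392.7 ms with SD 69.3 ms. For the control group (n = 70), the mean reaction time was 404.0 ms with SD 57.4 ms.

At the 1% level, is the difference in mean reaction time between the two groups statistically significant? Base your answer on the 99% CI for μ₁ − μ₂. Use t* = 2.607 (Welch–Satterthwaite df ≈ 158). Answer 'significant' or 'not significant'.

not significant

Per-group SEs: s₁/√n₁ = 69.3/√91 = 7.2646, s₂/√n₂ = 57.4/√70 = 6.8606.
Unpooled SE of the difference: √(52.77441316 + 47.06783236) = 9.9921.
Margin of error = t* · SE = 2.607 × 9.9921 = 26.0494.
x̄₁ − x̄₂ = 392.7 − 404.0 = -11.3000.
CI: -11.3000 ± 26.0494 = (-37.3494, 14.7494).
The interval (-37.3494, 14.7494) contains 0, so the difference is not significant.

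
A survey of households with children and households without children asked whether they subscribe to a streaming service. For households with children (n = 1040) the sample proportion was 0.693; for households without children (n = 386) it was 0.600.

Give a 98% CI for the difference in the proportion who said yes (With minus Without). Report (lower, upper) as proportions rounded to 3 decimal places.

(0.026, 0.160)

The two standard errors are √(0.6930×0.3070/1040) = 0.01430 and √(0.6000×0.4000/386) = 0.02494.
Because the samples are independent, SE_diff = √(0.01430² + 0.02494²) = 0.02875.
Using z* = 2.326 for 98%, ME = 2.326 × 0.02875 = 0.06687.
p̂₁ − p̂₂ = 0.0930; interval 0.0930 ± 0.06687 gives (0.026, 0.160).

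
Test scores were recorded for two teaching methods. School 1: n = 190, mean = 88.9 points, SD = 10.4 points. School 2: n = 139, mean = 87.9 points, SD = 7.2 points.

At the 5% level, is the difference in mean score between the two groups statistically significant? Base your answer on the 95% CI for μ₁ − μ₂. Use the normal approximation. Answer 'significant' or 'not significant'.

SE₁ = s₁/√n₁ = 10.4/√190 = 0.7545; SE₂ = 7.2/√139 = 0.6107.
Independent samples, unequal variances: SE_diff = √(SE₁² + SE₂²) = √(0.56927025 + 0.37295449) = 0.9707.
z* = 1.960, so margin of error = 1.960 × 0.9707 = 1.9026.
Difference in means = 88.9 − 87.9 = 1.0000.
1.0000 ± 1.9026 → (-0.9026, 2.9026).
The interval (-0.9026, 2.9026) contains 0, so the difference is not significant.

not significant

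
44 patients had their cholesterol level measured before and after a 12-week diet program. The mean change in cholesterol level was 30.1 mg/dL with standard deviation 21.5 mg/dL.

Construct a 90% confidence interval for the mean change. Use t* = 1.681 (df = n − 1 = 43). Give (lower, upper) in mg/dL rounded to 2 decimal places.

(24.65, 35.55)

This is a matched-pairs design, so SE = s_d/√n = 21.5/√44 = 3.2412.
Margin = 1.681 × 3.2412 = 5.4485; the interval is 30.1 ± 5.4485 = (24.65, 35.55).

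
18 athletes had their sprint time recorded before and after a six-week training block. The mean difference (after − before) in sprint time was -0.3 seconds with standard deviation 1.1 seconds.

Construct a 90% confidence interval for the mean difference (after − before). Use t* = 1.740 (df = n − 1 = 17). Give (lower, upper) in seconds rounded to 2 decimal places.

(-0.75, 0.15)

Paired design: SE = s_d/√n = 1.1/√18 = 0.2593.
t* = 1.740; margin of error = 1.740 × 0.2593 = 0.4512.
-0.3 ± 0.4512 → (-0.75, 0.15).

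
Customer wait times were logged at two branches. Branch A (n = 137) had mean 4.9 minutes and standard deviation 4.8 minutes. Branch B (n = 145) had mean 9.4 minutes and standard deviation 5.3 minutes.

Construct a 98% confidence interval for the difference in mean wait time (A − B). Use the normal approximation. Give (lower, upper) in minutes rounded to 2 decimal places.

Per-group SEs: s₁/√n₁ = 4.8/√137 = 0.4101, s₂/√n₂ = 5.3/√145 = 0.4401.
Unpooled SE of the difference: √(0.16818201 + 0.19368801) = 0.6016.
Margin of error = z* · SE = 2.326 × 0.6016 = 1.3993.
x̄₁ − x̄₂ = 4.9 − 9.4 = -4.5000.
CI: -4.5000 ± 1.3993 = (-5.90, -3.10).

(-5.90, -3.10)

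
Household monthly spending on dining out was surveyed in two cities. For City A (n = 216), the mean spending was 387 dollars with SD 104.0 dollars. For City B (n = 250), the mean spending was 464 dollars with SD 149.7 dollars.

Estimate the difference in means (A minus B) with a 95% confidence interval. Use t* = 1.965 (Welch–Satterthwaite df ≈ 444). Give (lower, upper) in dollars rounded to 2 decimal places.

(-100.23, -53.77)

Standard errors of each mean: 104.0/√216 = 7.0763 and 149.7/√250 = 9.4679.
SE(x̄₁ − x̄₂) = √(7.0763² + 9.4679²) = 11.8201 for independent samples with unequal variances.
With t* = 1.965, the margin is 1.965 × 11.8201 = 23.2265.
x̄₁ − x̄₂ = 387 − 464 = -77.0000; the interval is -77.0000 ± 23.2265 = (-100.23, -53.77).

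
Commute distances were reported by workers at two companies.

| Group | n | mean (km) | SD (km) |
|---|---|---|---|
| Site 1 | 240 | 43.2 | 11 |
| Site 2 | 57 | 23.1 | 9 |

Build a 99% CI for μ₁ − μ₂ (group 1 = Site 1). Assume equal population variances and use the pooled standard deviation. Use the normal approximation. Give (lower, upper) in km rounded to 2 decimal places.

Pooled variance s_p² = [239·11² + 56·9²] / (240+57−2) = 113.4068, so s_p = 10.6493.
SE_diff = s_p·√(1/n₁ + 1/n₂) = 10.6493·√(1/240 + 1/57) = 1.5691.
z* = 2.576; margin = 2.576 × 1.5691 = 4.0420.
Difference = 43.2 − 23.1 = 20.1000.
20.1000 ± 4.0420 → (16.06, 24.14).

(16.06, 24.14)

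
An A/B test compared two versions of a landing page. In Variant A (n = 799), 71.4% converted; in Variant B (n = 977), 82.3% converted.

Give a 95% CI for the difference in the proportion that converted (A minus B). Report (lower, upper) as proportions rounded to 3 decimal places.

Each SE is √(p̂(1−p̂)/n): √(0.7140·0.2860/799) = 0.01599 and √(0.8230·0.1770/977) = 0.01221.
SE(p̂₁ − p̂₂) = √(SE₁² + SE₂²) = √(0.0002556801 + 0.0001490841) = 0.02012, since the two samples are independent.
At 95% confidence z* = 1.960; margin = 1.960 × 0.02012 = 0.03944.
The difference is 0.7140 − 0.8230 = -0.1090, so the interval is -0.1090 ± 0.03944 = (-0.148, -0.070).

(-0.148, -0.070)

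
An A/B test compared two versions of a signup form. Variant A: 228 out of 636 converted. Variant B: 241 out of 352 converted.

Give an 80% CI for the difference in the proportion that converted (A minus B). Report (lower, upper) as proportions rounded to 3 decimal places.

(-0.366, -0.286)

p̂₁ = 228/636 = 0.3585 and p̂₂ = 241/352 = 0.6847.
SE₁ = √(p̂₁(1−p̂₁)/n₁) = √(0.3585·0.6415/636) = 0.01902; SE₂ = √(0.6847·0.3153/352) = 0.02477.
Independent samples: SE of the difference = √(SE₁² + SE₂²) = √(0.0003617604 + 0.0006135529) = 0.03123.
z* for 80% confidence is 1.282, so the margin of error is 1.282 × 0.03123 = 0.04004.
Point estimate p̂₁ − p̂₂ = 0.3585 − 0.6847 = -0.3262.
-0.3262 ± 0.04004 → (-0.366, -0.286).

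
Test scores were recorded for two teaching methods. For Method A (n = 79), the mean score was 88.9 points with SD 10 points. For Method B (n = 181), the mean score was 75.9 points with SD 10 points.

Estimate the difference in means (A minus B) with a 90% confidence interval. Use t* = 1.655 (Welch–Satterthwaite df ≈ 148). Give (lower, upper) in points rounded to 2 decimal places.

(10.77, 15.23)

Standard errors of each mean: 10/√79 = 1.1251 and 10/√181 = 0.7433.
SE(x̄₁ − x̄₂) = √(1.1251² + 0.7433²) = 1.3485 for independent samples with unequal variances.
With t* = 1.655, the margin is 1.655 × 1.3485 = 2.2318.
x̄₁ − x̄₂ = 88.9 − 75.9 = 13.0000; the interval is 13.0000 ± 2.2318 = (10.77, 15.23).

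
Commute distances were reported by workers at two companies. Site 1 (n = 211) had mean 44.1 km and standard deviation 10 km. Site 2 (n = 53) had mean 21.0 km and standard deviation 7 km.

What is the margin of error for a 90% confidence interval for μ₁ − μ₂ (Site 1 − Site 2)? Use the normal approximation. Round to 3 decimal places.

1.945

Standard errors of each mean: 10/√211 = 0.6884 and 7/√53 = 0.9615.
SE(x̄₁ − x̄₂) = √(0.6884² + 0.9615²) = 1.1825 for independent samples with unequal variances.
With z* = 1.645, the margin is 1.645 × 1.1825 = 1.9452.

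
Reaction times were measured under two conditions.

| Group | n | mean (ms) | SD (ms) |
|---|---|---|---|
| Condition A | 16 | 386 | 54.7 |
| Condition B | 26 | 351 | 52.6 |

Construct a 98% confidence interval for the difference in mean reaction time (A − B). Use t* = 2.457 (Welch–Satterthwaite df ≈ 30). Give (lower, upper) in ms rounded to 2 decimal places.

(-7.09, 77.09)

Standard errors of each mean: 54.7/√16 = 13.6750 and 52.6/√26 = 10.3157.
SE(x̄₁ − x̄₂) = √(13.6750² + 10.3157²) = 17.1295 for independent samples with unequal variances.
With t* = 2.457, the margin is 2.457 × 17.1295 = 42.0872.
x̄₁ − x̄₂ = 386 − 351 = 35.0000; the interval is 35.0000 ± 42.0872 = (-7.09, 77.09).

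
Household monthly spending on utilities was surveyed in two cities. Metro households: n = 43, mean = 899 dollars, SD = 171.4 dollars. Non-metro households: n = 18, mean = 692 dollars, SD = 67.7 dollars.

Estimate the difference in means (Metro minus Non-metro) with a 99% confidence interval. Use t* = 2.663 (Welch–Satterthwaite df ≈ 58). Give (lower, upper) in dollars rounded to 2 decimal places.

(125.45, 288.55)

Per-group SEs: s₁/√n₁ = 171.4/√43 = 26.1383, s₂/√n₂ = 67.7/√18 = 15.9570.
Unpooled SE of the difference: √(683.21072689 + 254.625849) = 30.6241.
Margin of error = t* · SE = 2.663 × 30.6241 = 81.5520.
x̄₁ − x̄₂ = 899 − 692 = 207.0000.
CI: 207.0000 ± 81.5520 = (125.45, 288.55).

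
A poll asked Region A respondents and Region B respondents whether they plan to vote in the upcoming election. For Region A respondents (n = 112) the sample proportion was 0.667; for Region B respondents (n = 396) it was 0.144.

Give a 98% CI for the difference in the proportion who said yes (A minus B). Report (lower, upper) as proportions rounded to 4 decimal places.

(0.4116, 0.6344)

SE₁ = √(p̂₁(1−p̂₁)/n₁) = √(0.6670·0.3330/112) = 0.04453; SE₂ = √(0.1440·0.8560/396) = 0.01764.
Independent samples: SE of the difference = √(SE₁² + SE₂²) = √(0.0019829209 + 0.0003111696) = 0.04790.
z* for 98% confidence is 2.326, so the margin of error is 2.326 × 0.04790 = 0.11142.
Point estimate p̂₁ − p̂₂ = 0.6670 − 0.1440 = 0.5230.
0.5230 ± 0.11142 → (0.4116, 0.6344).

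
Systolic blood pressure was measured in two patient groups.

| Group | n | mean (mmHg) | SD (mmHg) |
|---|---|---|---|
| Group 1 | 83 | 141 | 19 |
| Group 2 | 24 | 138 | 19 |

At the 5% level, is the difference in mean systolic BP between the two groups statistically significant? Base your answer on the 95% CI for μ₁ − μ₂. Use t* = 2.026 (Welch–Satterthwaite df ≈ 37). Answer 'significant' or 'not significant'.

SE₁ = s₁/√n₁ = 19/√83 = 2.0855; SE₂ = 19/√24 = 3.8784.
Independent samples, unequal variances: SE_diff = √(SE₁² + SE₂²) = √(4.34931025 + 15.04198656) = 4.4036.
t* = 2.026, so margin of error = 2.026 × 4.4036 = 8.9217.
Difference in means = 141 − 138 = 3.0000.
3.0000 ± 8.9217 → (-5.9217, 11.9217).
The interval (-5.9217, 11.9217) contains 0, so the difference is not significant.

not significant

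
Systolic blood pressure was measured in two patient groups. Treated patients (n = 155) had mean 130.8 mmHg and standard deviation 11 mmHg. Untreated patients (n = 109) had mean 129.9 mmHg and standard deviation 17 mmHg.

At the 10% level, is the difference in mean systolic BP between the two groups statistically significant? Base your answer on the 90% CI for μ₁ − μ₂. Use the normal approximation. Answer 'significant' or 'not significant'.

Standard errors of each mean: 11/√155 = 0.8835 and 17/√109 = 1.6283.
SE(x̄₁ − x̄₂) = √(0.8835² + 1.6283²) = 1.8525 for independent samples with unequal variances.
With z* = 1.645, the margin is 1.645 × 1.8525 = 3.0474.
x̄₁ − x̄₂ = 130.8 − 129.9 = 0.9000; the interval is 0.9000 ± 3.0474 = (-2.1474, 3.9474).
The interval (-2.1474, 3.9474) contains 0, so the difference is not significant.

not significant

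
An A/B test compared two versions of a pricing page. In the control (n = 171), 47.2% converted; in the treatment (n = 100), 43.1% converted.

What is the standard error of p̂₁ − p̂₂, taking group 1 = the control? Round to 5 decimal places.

0.06253

Each SE is √(p̂(1−p̂)/n): √(0.4720·0.5280/171) = 0.03818 and √(0.4310·0.5690/100) = 0.04952.
SE(p̂₁ − p̂₂) = √(SE₁² + SE₂²) = √(0.0014577124 + 0.0024522304) = 0.06253, since the two samples are independent.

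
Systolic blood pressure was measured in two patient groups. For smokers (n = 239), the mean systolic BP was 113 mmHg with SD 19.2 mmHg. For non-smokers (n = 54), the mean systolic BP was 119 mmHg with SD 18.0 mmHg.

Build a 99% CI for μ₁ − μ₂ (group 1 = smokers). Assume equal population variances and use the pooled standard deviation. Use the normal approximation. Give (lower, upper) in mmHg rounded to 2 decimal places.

Pooled variance s_p² = [238·19.2² + 53·18.0²] / (239+54−2) = 360.5097, so s_p = 18.9871.
SE_diff = s_p·√(1/n₁ + 1/n₂) = 18.9871·√(1/239 + 1/54) = 2.8609.
z* = 2.576; margin = 2.576 × 2.8609 = 7.3697.
Difference = 113 − 119 = -6.0000.
-6.0000 ± 7.3697 → (-13.37, 1.37).

(-13.37, 1.37)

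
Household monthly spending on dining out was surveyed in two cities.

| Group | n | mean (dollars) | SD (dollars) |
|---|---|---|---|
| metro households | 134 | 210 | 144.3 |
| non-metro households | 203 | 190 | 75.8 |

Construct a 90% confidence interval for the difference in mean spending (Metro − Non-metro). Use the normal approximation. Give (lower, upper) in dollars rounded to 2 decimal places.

(-2.30, 42.30)

Standard errors of each mean: 144.3/√134 = 12.4656 and 75.8/√203 = 5.3201.
SE(x̄₁ − x̄₂) = √(12.4656² + 5.3201²) = 13.5534 for independent samples with unequal variances.
With z* = 1.645, the margin is 1.645 × 13.5534 = 22.2953.
x̄₁ − x̄₂ = 210 − 190 = 20.0000; the interval is 20.0000 ± 22.2953 = (-2.30, 42.30).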